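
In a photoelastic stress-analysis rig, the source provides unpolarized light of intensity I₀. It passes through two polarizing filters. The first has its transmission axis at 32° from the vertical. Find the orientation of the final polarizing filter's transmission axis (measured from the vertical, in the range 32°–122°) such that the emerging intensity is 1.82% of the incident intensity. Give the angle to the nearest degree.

θ ≈ 111°

Unpolarized light through the first polarizer → I₁ = ½ I₀, now polarized at 32°.
Need I₂/I₀ = 0.0182, so cos²(θ − 32°) = 0.0182 / 0.5 = 0.0364.
θ − 32° = arccos(√0.0364) = 79.0°, giving θ ≈ 32 + 79.0 = 111.0°.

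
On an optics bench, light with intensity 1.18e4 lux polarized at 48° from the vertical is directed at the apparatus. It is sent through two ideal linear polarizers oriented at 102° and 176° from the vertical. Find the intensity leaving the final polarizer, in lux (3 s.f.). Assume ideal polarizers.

I ≈ 310 lux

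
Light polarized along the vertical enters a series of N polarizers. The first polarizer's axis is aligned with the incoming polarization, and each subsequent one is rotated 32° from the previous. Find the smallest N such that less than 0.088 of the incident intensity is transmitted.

First polarizer is aligned with the polarization: full transmission.
Each further stage multiplies by cos²(32°) = 0.7192.
After N polarizers: T = 0.7192^(N−1). Require T < 0.088 ⇒ N−1 > ln(0.088)/ln(0.7192) = 7.37, so N−1 ≥ 8 and N = 9.
Check: N=9 gives T = 0.07157 < 0.088; N=8 gives T = 0.09951.

N = 9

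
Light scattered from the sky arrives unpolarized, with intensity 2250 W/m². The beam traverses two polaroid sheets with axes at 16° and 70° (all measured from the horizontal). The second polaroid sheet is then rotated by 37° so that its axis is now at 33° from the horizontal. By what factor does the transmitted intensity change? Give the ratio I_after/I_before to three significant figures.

I_new/I_old ≈ 2.65

Before rotation:
Unpolarized light through the first polarizer → I₁ = ½ I₀, now polarized at 16°.
I₂ = I₁ cos²(70° − 16°) = 0.5 I₀ · cos²(54°) = 0.1727 I₀.
After rotation:
Unpolarized light through the first polarizer → I₁ = ½ I₀, now polarized at 16°.
I₂ = I₁ cos²(33° − 16°) = 0.5 I₀ · cos²(17°) = 0.4573 I₀.
Ratio = 0.4573 / 0.1727 = 2.647.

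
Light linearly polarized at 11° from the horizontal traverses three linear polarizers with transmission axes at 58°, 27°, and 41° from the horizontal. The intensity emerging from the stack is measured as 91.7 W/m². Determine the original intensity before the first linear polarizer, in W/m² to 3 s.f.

By Malus's law, I₁ = I₀ cos²(58° − 11°) = I₀ cos²(47°) = 0.4651 I₀.
I₂ = I₁ cos²(27° − 58°) = 0.4651 I₀ · cos²(31°) = 0.3417 I₀.
I₃ = I₂ cos²(41° − 27°) = 0.3417 I₀ · cos²(14°) = 0.3217 I₀.
So 91.7 W/m² = 0.3217 I₀, giving I₀ = 91.7/0.3217 = 285 W/m².

I₀ ≈ 285 W/m²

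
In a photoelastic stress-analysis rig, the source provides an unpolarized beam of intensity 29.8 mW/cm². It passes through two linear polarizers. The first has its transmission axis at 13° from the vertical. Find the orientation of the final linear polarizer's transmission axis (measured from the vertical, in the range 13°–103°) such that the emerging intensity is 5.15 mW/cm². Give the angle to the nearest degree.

Unpolarized light through the first polarizer → I₁ = ½ I₀, now polarized at 13°.
Target fraction: 5.15 / 29.8 mW/cm² = 0.1728 of I₀.
Need I₂/I₀ = 0.1728, so cos²(θ − 13°) = 0.1728 / 0.5 = 0.3456.
θ − 13° = arccos(√0.3456) = 54.0°, giving θ ≈ 13 + 54.0 = 67.0°.

θ ≈ 67°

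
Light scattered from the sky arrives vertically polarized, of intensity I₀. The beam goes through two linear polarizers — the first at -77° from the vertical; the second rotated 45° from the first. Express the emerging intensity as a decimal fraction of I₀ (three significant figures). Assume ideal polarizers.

By Malus's law, I₁ = I₀ cos²(-77° − 0°) = I₀ cos²(77°) = 0.0506 I₀.
I₂ = I₁ cos²(45°) = 0.0506 · 0.5 I₀ = 0.0253 I₀.
Transmitted fraction = 0.0253.

≈ 0.0253 I₀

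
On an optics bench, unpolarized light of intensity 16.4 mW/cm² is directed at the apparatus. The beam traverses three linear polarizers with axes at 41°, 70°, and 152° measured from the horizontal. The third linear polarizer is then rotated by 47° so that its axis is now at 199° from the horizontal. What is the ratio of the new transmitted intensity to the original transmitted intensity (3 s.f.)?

I_new/I_old ≈ 20.4

Before rotation:
Unpolarized light through the first polarizer → I₁ = ½ I₀, now polarized at 41°.
I₂ = I₁ cos²(70° − 41°) = 0.5 I₀ · cos²(29°) = 0.3825 I₀.
I₃ = I₂ cos²(152° − 70°) = 0.3825 I₀ · cos²(82°) = 0.007408 I₀.
After rotation:
Unpolarized light through the first polarizer → I₁ = ½ I₀, now polarized at 41°.
I₂ = I₁ cos²(70° − 41°) = 0.5 I₀ · cos²(29°) = 0.3825 I₀.
Angle between axes 2 and 3: 51°. I₃ = 0.3825 I₀ · cos²(51°) = 0.1515 I₀.
Ratio = 0.1515 / 0.007408 = 20.45.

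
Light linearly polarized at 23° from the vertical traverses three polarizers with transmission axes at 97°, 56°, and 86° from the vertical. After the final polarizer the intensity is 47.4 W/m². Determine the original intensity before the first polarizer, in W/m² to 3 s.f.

I₀ ≈ 1460 W/m²

By Malus's law, I₁ = I₀ cos²(97° − 23°) = I₀ cos²(74°) = 0.07598 I₀.
I₂ = I₁ cos²(56° − 97°) = 0.07598 I₀ · cos²(41°) = 0.04327 I₀.
I₃ = I₂ cos²(86° − 56°) = 0.04327 I₀ · cos²(30°) = 0.03246 I₀.
So 47.4 W/m² = 0.03246 I₀, giving I₀ = 47.4/0.03246 = 1460 W/m².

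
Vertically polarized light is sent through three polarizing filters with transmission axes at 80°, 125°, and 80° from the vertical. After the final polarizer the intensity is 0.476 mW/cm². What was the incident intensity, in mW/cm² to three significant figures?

I₀ ≈ 63.1 mW/cm²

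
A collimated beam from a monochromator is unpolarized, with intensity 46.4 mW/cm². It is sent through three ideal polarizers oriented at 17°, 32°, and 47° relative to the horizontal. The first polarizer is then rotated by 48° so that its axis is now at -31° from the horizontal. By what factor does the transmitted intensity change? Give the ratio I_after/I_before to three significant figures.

Before rotation:
Unpolarized light through the first polarizer → I₁ = ½ I₀, now polarized at 17°.
I₂ = I₁ cos²(32° − 17°) = 0.5 I₀ · cos²(15°) = 0.4665 I₀.
I₃ = I₂ cos²(47° − 32°) = 0.4665 I₀ · cos²(15°) = 0.4353 I₀.
After rotation:
Unpolarized light through the first polarizer → I₁ = ½ I₀, now polarized at -31°.
I₂ = I₁ cos²(32° + 31°) = 0.5 I₀ · cos²(63°) = 0.1031 I₀.
I₃ = I₂ cos²(47° − 32°) = 0.1031 I₀ · cos²(15°) = 0.09615 I₀.
Ratio = 0.09615 / 0.4353 = 0.2209.

I_new/I_old ≈ 0.221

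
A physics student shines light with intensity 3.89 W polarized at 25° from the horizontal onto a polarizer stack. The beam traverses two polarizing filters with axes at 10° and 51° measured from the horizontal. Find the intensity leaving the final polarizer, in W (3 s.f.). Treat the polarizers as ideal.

I ≈ 2.07 W

By Malus's law, I₁ = 3.89 W · cos²(15°) = 3.629 W.
I₂ = I₁ · cos²(41°) = 3.629 · 0.5696 = 2.067 W.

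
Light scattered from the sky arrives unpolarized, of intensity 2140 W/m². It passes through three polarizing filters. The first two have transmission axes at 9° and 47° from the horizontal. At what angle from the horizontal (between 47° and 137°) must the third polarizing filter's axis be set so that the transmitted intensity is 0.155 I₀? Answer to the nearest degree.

Unpolarized light through the first polarizer → I₁ = ½ I₀, now polarized at 9°.
I₂ = I₁ cos²(47° − 9°) = 0.5 I₀ · cos²(38°) = 0.3105 I₀.
Need I₃/I₀ = 0.155, so cos²(θ − 47°) = 0.155 / 0.3105 = 0.4992.
θ − 47° = arccos(√0.4992) = 45.0°, giving θ ≈ 47 + 45.0 = 92.0°.

θ ≈ 92°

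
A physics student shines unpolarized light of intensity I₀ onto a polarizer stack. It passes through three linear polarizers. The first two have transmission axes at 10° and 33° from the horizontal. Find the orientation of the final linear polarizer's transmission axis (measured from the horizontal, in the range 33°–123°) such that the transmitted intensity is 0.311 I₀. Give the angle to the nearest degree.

Unpolarized light through the first polarizer → I₁ = ½ I₀, now polarized at 10°.
I₂ = I₁ cos²(33° − 10°) = 0.5 I₀ · cos²(23°) = 0.4237 I₀.
Need I₃/I₀ = 0.311, so cos²(θ − 33°) = 0.311 / 0.4237 = 0.7341.
θ − 33° = arccos(√0.7341) = 31.0°, giving θ ≈ 33 + 31.0 = 64.0°.

θ ≈ 64°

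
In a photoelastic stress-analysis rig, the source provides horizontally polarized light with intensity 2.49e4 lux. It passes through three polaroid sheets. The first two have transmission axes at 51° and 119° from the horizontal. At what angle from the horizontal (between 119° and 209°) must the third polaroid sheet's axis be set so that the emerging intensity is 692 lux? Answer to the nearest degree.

θ ≈ 164°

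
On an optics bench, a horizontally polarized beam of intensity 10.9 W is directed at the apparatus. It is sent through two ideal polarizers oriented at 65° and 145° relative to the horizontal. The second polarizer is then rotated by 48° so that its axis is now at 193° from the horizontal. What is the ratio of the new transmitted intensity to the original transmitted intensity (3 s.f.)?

Before rotation:
I₁ = I₀ cos²(65° − 0°) = I₀ cos²(65°) = 0.1786 I₀.
I₂ = I₁ cos²(145° − 65°) = 0.1786 I₀ · cos²(80°) = 0.005386 I₀.
After rotation:
I₁ = I₀ cos²(65° − 0°) = I₀ cos²(65°) = 0.1786 I₀.
Angle between axes 1 and 2: 52°. I₂ = 0.1786 I₀ · cos²(52°) = 0.0677 I₀.
Ratio = 0.0677 / 0.005386 = 12.57.

I_new/I_old ≈ 12.6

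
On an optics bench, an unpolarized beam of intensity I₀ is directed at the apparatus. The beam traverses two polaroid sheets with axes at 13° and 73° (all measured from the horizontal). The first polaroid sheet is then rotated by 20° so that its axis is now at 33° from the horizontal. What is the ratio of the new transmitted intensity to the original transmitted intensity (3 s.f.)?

I_new/I_old ≈ 2.35

Before rotation:
Unpolarized light through the first polarizer → I₁ = ½ I₀, now polarized at 13°.
I₂ = I₁ cos²(73° − 13°) = 0.5 I₀ · cos²(60°) = 0.125 I₀.
After rotation:
Unpolarized light through the first polarizer → I₁ = ½ I₀, now polarized at 33°.
I₂ = I₁ cos²(73° − 33°) = 0.5 I₀ · cos²(40°) = 0.2934 I₀.
Ratio = 0.2934 / 0.125 = 2.347.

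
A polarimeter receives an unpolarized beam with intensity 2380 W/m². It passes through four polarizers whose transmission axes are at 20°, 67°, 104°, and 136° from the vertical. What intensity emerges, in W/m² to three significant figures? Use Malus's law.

I ≈ 254 W/m²

Unpolarized light through the first polarizer → I₁ = 2380 W/m²/2 = 1190 W/m², polarized at 20°.
I₂ = I₁ · cos²(47°) = 1190 · 0.4651 = 553.5 W/m².
I₃ = I₂ · cos²(37°) = 553.5 · 0.6378 = 353 W/m².
I₄ = I₃ · cos²(32°) = 353 · 0.7192 = 253.9 W/m².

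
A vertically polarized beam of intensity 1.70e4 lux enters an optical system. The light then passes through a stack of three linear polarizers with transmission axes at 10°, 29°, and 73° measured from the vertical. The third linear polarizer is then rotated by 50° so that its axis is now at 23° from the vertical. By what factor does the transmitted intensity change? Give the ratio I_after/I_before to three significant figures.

Before rotation:
By Malus's law, I₁ = I₀ cos²(10° − 0°) = I₀ cos²(10°) = 0.9698 I₀.
I₂ = I₁ cos²(29° − 10°) = 0.9698 I₀ · cos²(19°) = 0.867 I₀.
I₃ = I₂ cos²(73° − 29°) = 0.867 I₀ · cos²(44°) = 0.4487 I₀.
After rotation:
I₁ = I₀ cos²(10° − 0°) = I₀ cos²(10°) = 0.9698 I₀.
I₂ = I₁ cos²(29° − 10°) = 0.9698 I₀ · cos²(19°) = 0.867 I₀.
I₃ = I₂ cos²(23° − 29°) = 0.867 I₀ · cos²(6°) = 0.8576 I₀.
Ratio = 0.8576 / 0.4487 = 1.911.

I_new/I_old ≈ 1.91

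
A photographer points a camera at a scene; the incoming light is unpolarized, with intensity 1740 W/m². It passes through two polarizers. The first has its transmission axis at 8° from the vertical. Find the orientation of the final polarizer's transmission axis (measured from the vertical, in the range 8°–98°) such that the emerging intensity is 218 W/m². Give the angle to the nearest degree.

θ ≈ 68°

Unpolarized light through the first polarizer → I₁ = ½ I₀, now polarized at 8°.
Target fraction: 218 / 1740 W/m² = 0.1253 of I₀.
Need I₂/I₀ = 0.1253, so cos²(θ − 8°) = 0.1253 / 0.5 = 0.2506.
θ − 8° = arccos(√0.2506) = 60.0°, giving θ ≈ 8 + 60.0 = 68.0°.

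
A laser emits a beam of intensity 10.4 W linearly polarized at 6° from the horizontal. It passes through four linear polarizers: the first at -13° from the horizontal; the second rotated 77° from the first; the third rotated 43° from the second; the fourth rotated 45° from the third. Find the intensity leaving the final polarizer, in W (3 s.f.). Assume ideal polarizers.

I ≈ 0.126 W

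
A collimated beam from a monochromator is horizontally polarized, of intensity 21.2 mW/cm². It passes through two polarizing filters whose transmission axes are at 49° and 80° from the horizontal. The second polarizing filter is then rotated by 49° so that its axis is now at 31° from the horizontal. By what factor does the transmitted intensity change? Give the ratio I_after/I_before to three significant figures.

I_new/I_old ≈ 1.23

Before rotation:
By Malus's law, I₁ = I₀ cos²(49° − 0°) = I₀ cos²(49°) = 0.4304 I₀.
I₂ = I₁ cos²(80° − 49°) = 0.4304 I₀ · cos²(31°) = 0.3162 I₀.
After rotation:
I₁ = I₀ cos²(49° − 0°) = I₀ cos²(49°) = 0.4304 I₀.
I₂ = I₁ cos²(31° − 49°) = 0.4304 I₀ · cos²(18°) = 0.3893 I₀.
Ratio = 0.3893 / 0.3162 = 1.231.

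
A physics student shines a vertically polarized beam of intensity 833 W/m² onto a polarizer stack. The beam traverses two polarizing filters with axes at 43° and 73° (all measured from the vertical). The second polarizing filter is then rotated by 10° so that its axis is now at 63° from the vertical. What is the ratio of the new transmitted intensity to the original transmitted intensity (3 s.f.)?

I_new/I_old ≈ 1.18

Before rotation:
I₁ = I₀ cos²(43° − 0°) = I₀ cos²(43°) = 0.5349 I₀.
I₂ = I₁ cos²(73° − 43°) = 0.5349 I₀ · cos²(30°) = 0.4012 I₀.
After rotation:
I₁ = I₀ cos²(43° − 0°) = I₀ cos²(43°) = 0.5349 I₀.
I₂ = I₁ cos²(63° − 43°) = 0.5349 I₀ · cos²(20°) = 0.4723 I₀.
Ratio = 0.4723 / 0.4012 = 1.177.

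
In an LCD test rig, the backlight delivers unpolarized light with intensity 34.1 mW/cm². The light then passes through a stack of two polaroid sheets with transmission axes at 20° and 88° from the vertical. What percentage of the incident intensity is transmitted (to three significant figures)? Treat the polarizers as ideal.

≈ 7.02%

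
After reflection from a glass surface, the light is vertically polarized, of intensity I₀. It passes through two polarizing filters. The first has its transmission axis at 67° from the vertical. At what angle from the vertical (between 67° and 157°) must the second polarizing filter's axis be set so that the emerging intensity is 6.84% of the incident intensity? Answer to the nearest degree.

θ ≈ 115°

By Malus's law, I₁ = I₀ cos²(67° − 0°) = I₀ cos²(67°) = 0.1527 I₀.
Need I₂/I₀ = 0.0684, so cos²(θ − 67°) = 0.0684 / 0.1527 = 0.448.
θ − 67° = arccos(√0.448) = 48.0°, giving θ ≈ 67 + 48.0 = 115.0°.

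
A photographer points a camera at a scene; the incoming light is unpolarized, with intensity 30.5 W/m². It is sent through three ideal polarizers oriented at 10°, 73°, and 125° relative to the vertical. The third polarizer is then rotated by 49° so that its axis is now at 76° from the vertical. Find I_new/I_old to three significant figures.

Before rotation:
Unpolarized light through the first polarizer → I₁ = ½ I₀, now polarized at 10°.
I₂ = I₁ cos²(73° − 10°) = 0.5 I₀ · cos²(63°) = 0.1031 I₀.
I₃ = I₂ cos²(125° − 73°) = 0.1031 I₀ · cos²(52°) = 0.03906 I₀.
After rotation:
Unpolarized light through the first polarizer → I₁ = ½ I₀, now polarized at 10°.
I₂ = I₁ cos²(73° − 10°) = 0.5 I₀ · cos²(63°) = 0.1031 I₀.
I₃ = I₂ cos²(76° − 73°) = 0.1031 I₀ · cos²(3°) = 0.1028 I₀.
Ratio = 0.1028 / 0.03906 = 2.631.

I_new/I_old ≈ 2.63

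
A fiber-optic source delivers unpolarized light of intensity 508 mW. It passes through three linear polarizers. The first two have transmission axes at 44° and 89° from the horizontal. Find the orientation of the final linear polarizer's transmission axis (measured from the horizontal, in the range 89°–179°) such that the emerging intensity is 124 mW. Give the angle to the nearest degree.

Unpolarized light through the first polarizer → I₁ = ½ I₀, now polarized at 44°.
I₂ = I₁ cos²(89° − 44°) = 0.5 I₀ · cos²(45°) = 0.25 I₀.
Target fraction: 124 / 508 mW = 0.2441 of I₀.
Need I₃/I₀ = 0.2441, so cos²(θ − 89°) = 0.2441 / 0.25 = 0.9764.
θ − 89° = arccos(√0.9764) = 8.8°, giving θ ≈ 89 + 8.8 = 97.8°.

θ ≈ 98°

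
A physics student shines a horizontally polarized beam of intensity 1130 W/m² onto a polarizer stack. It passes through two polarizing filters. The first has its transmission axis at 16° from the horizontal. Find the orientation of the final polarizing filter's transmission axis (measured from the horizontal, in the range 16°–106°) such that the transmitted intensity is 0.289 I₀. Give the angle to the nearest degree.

θ ≈ 72°

I₁ = I₀ cos²(16° − 0°) = I₀ cos²(16°) = 0.924 I₀.
Need I₂/I₀ = 0.289, so cos²(θ − 16°) = 0.289 / 0.924 = 0.3128.
θ − 16° = arccos(√0.3128) = 56.0°, giving θ ≈ 16 + 56.0 = 72.0°.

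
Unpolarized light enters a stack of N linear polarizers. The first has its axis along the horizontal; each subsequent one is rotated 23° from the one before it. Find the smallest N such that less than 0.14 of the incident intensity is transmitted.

N = 9

First polarizer halves the unpolarized light: factor 1/2.
Each further stage multiplies by cos²(23°) = 0.8473.
After N polarizers: T = 0.5·0.8473^(N−1). Require T < 0.14 ⇒ N−1 > ln(0.14/0.5)/ln(0.8473) = 7.68, so N−1 ≥ 8 and N = 9.
Check: N=9 gives T = 0.1329 < 0.14; N=8 gives T = 0.1568.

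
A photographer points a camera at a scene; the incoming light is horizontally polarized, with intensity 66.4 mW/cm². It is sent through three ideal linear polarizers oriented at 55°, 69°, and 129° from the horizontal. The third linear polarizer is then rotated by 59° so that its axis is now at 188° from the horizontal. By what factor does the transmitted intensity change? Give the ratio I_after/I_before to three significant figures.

I_new/I_old ≈ 0.940

Before rotation:
By Malus's law, I₁ = I₀ cos²(55° − 0°) = I₀ cos²(55°) = 0.329 I₀.
I₂ = I₁ cos²(69° − 55°) = 0.329 I₀ · cos²(14°) = 0.3097 I₀.
I₃ = I₂ cos²(129° − 69°) = 0.3097 I₀ · cos²(60°) = 0.07743 I₀.
After rotation:
I₁ = I₀ cos²(55° − 0°) = I₀ cos²(55°) = 0.329 I₀.
I₂ = I₁ cos²(69° − 55°) = 0.329 I₀ · cos²(14°) = 0.3097 I₀.
Angle between axes 2 and 3: 61°. I₃ = 0.3097 I₀ · cos²(61°) = 0.0728 I₀.
Ratio = 0.0728 / 0.07743 = 0.9402.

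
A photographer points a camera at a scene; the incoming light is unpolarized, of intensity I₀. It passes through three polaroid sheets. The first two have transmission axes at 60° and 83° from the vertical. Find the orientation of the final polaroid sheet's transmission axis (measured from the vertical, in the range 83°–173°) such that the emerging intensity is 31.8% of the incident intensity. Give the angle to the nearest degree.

θ ≈ 113°

Unpolarized light through the first polarizer → I₁ = ½ I₀, now polarized at 60°.
I₂ = I₁ cos²(83° − 60°) = 0.5 I₀ · cos²(23°) = 0.4237 I₀.
Need I₃/I₀ = 0.318, so cos²(θ − 83°) = 0.318 / 0.4237 = 0.7506.
θ − 83° = arccos(√0.7506) = 30.0°, giving θ ≈ 83 + 30.0 = 113.0°.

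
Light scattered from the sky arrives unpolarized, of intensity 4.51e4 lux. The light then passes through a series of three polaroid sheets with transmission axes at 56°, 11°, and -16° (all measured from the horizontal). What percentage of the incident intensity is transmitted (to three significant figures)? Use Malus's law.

≈ 19.8%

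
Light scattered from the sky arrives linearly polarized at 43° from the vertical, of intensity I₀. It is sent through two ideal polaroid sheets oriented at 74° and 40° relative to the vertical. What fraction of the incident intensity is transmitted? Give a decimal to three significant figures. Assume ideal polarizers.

≈ 0.505 I₀

I₁ = I₀ cos²(74° − 43°) = I₀ cos²(31°) = 0.7347 I₀.
I₂ = I₁ cos²(40° − 74°) = 0.7347 I₀ · cos²(34°) = 0.505 I₀.
Transmitted fraction = 0.505.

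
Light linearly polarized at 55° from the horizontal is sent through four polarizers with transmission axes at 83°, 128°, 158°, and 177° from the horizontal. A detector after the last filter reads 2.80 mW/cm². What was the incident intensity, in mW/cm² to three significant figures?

I₀ ≈ 10.7 mW/cm²

I₁ = I₀ cos²(83° − 55°) = I₀ cos²(28°) = 0.7796 I₀.
I₂ = I₁ cos²(128° − 83°) = 0.7796 I₀ · cos²(45°) = 0.3898 I₀.
I₃ = I₂ cos²(158° − 128°) = 0.3898 I₀ · cos²(30°) = 0.2923 I₀.
I₄ = I₃ cos²(177° − 158°) = 0.2923 I₀ · cos²(19°) = 0.2614 I₀.
So 2.80 mW/cm² = 0.2614 I₀, giving I₀ = 2.80/0.2614 = 10.71 mW/cm².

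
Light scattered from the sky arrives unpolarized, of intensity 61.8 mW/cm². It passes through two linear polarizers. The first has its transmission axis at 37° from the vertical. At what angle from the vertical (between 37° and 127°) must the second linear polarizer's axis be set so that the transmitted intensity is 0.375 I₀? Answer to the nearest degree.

Unpolarized light through the first polarizer → I₁ = ½ I₀, now polarized at 37°.
Need I₂/I₀ = 0.375, so cos²(θ − 37°) = 0.375 / 0.5 = 0.75.
θ − 37° = arccos(√0.75) = 30.0°, giving θ ≈ 37 + 30.0 = 67.0°.

θ ≈ 67°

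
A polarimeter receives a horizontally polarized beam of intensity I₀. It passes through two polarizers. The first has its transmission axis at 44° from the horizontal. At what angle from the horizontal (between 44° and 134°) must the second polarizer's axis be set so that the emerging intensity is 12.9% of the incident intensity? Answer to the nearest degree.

I₁ = I₀ cos²(44° − 0°) = I₀ cos²(44°) = 0.5174 I₀.
Need I₂/I₀ = 0.129, so cos²(θ − 44°) = 0.129 / 0.5174 = 0.2493.
θ − 44° = arccos(√0.2493) = 60.0°, giving θ ≈ 44 + 60.0 = 104.0°.

θ ≈ 104°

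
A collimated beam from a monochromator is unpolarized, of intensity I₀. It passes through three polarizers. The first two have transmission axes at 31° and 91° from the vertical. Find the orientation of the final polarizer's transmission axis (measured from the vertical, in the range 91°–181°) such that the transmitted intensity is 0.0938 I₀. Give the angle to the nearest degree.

Unpolarized light through the first polarizer → I₁ = ½ I₀, now polarized at 31°.
I₂ = I₁ cos²(91° − 31°) = 0.5 I₀ · cos²(60°) = 0.125 I₀.
Need I₃/I₀ = 0.0938, so cos²(θ − 91°) = 0.0938 / 0.125 = 0.7504.
θ − 91° = arccos(√0.7504) = 30.0°, giving θ ≈ 91 + 30.0 = 121.0°.

θ ≈ 121°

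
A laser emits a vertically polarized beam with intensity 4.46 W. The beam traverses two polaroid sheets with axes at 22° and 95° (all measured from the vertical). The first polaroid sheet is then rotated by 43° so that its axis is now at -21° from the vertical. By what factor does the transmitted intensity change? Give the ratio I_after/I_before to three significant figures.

Before rotation:
I₁ = I₀ cos²(22° − 0°) = I₀ cos²(22°) = 0.8597 I₀.
I₂ = I₁ cos²(95° − 22°) = 0.8597 I₀ · cos²(73°) = 0.07349 I₀.
After rotation:
I₁ = I₀ cos²(-21° − 0°) = I₀ cos²(21°) = 0.8716 I₀.
Angle between axes 1 and 2: 64°. I₂ = 0.8716 I₀ · cos²(64°) = 0.1675 I₀.
Ratio = 0.1675 / 0.07349 = 2.279.

I_new/I_old ≈ 2.28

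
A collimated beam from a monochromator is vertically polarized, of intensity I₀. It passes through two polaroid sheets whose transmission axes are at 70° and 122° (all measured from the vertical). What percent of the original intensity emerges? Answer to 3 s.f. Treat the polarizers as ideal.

By Malus's law, I₁ = I₀ cos²(70° − 0°) = I₀ cos²(70°) = 0.117 I₀.
I₂ = I₁ cos²(122° − 70°) = 0.117 I₀ · cos²(52°) = 0.04434 I₀.
That is 4.434% of the incident intensity.

≈ 4.43%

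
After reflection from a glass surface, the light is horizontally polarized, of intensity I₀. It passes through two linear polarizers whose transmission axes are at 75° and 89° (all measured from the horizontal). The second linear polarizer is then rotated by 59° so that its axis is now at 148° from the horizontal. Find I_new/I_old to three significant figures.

Before rotation:
I₁ = I₀ cos²(75° − 0°) = I₀ cos²(75°) = 0.06699 I₀.
I₂ = I₁ cos²(89° − 75°) = 0.06699 I₀ · cos²(14°) = 0.06307 I₀.
After rotation:
I₁ = I₀ cos²(75° − 0°) = I₀ cos²(75°) = 0.06699 I₀.
I₂ = I₁ cos²(148° − 75°) = 0.06699 I₀ · cos²(73°) = 0.005726 I₀.
Ratio = 0.005726 / 0.06307 = 0.0908.

I_new/I_old ≈ 0.0908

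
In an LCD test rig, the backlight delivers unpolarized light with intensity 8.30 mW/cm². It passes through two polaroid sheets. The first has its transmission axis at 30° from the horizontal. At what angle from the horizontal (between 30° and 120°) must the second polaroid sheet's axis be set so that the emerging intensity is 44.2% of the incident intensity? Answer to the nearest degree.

Unpolarized light through the first polarizer → I₁ = ½ I₀, now polarized at 30°.
Need I₂/I₀ = 0.442, so cos²(θ − 30°) = 0.442 / 0.5 = 0.884.
θ − 30° = arccos(√0.884) = 19.9°, giving θ ≈ 30 + 19.9 = 49.9°.

θ ≈ 50°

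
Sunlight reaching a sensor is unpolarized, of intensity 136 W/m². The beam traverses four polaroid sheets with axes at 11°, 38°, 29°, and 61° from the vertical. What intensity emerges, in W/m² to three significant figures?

I ≈ 37.9 W/m²

Unpolarized light through the first polarizer → I₁ = 136 W/m²/2 = 68 W/m², polarized at 11°.
I₂ = I₁ · cos²(27°) = 68 · 0.7939 = 53.98 W/m².
I₃ = I₂ · cos²(9°) = 53.98 · 0.9755 = 52.66 W/m².
I₄ = I₃ · cos²(32°) = 52.66 · 0.7192 = 37.87 W/m².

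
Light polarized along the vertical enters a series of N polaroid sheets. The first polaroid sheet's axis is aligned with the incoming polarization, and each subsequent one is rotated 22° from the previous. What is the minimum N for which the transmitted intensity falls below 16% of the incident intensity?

N = 14

First polarizer is aligned with the polarization: full transmission.
Each further stage multiplies by cos²(22°) = 0.8597.
After N polarizers: T = 0.8597^(N−1). Require T < 0.16 ⇒ N−1 > ln(0.16)/ln(0.8597) = 12.12, so N−1 ≥ 13 and N = 14.
Check: N=14 gives T = 0.1401 < 0.16; N=13 gives T = 0.1629.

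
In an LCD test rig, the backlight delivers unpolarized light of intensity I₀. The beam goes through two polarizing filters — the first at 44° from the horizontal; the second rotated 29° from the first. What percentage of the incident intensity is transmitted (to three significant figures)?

≈ 38.2%

Unpolarized light through the first polarizer → I₁ = ½ I₀, now polarized at 44°.
I₂ = I₁ cos²(29°) = 0.5 · 0.765 I₀ = 0.3825 I₀.
That is 38.25% of the incident intensity.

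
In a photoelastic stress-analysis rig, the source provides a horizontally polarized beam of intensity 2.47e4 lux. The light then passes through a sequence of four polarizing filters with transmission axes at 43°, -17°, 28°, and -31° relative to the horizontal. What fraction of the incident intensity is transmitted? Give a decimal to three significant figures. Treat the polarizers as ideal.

I₁ = 2.47e4 lux · cos²(43°) = 1.321e+04 lux.
I₂ = I₁ · cos²(60°) = 1.321e+04 · 0.25 = 3303 lux.
I₃ = I₂ · cos²(45°) = 3303 · 0.5 = 1651 lux.
I₄ = I₃ · cos²(59°) = 1651 · 0.2653 = 438.1 lux.
Transmitted fraction = 0.01774.

I/I₀ ≈ 0.0177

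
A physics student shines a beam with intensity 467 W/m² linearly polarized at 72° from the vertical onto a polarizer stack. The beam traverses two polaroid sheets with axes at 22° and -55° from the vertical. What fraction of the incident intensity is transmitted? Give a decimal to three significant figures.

I/I₀ ≈ 0.0209

I₁ = 467 W/m² · cos²(50°) = 193 W/m².
I₂ = I₁ · cos²(77°) = 193 · 0.0506 = 9.764 W/m².
Transmitted fraction = 0.02091.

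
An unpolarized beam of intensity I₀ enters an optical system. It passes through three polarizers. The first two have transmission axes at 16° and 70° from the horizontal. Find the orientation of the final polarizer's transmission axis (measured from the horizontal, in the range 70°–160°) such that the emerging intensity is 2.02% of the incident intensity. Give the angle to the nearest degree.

θ ≈ 140°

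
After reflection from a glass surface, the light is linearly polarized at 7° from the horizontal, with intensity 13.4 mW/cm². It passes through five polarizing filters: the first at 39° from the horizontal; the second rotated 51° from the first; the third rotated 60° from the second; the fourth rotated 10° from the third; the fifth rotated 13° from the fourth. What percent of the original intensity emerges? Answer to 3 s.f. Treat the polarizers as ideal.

I₁ = 13.4 mW/cm² · cos²(32°) = 9.637 mW/cm².
I₂ = I₁ · cos²(51°) = 9.637 · 0.396 = 3.817 mW/cm².
I₃ = I₂ · cos²(60°) = 3.817 · 0.25 = 0.9542 mW/cm².
I₄ = I₃ · cos²(10°) = 0.9542 · 0.9698 = 0.9254 mW/cm².
I₅ = I₄ · cos²(13°) = 0.9254 · 0.9494 = 0.8786 mW/cm².
That is 6.557% of the incident intensity.

≈ 6.56%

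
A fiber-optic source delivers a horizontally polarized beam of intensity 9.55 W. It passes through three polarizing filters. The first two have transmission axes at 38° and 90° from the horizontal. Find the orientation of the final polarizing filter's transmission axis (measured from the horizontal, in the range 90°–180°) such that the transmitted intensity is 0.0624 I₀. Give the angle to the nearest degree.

θ ≈ 149°

I₁ = I₀ cos²(38° − 0°) = I₀ cos²(38°) = 0.621 I₀.
I₂ = I₁ cos²(90° − 38°) = 0.621 I₀ · cos²(52°) = 0.2354 I₀.
Need I₃/I₀ = 0.0624, so cos²(θ − 90°) = 0.0624 / 0.2354 = 0.2651.
θ − 90° = arccos(√0.2651) = 59.0°, giving θ ≈ 90 + 59.0 = 149.0°.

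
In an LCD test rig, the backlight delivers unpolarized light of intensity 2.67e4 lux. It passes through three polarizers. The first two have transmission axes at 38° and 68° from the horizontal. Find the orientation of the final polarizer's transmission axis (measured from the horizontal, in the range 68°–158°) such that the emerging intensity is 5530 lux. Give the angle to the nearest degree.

Unpolarized light through the first polarizer → I₁ = ½ I₀, now polarized at 38°.
I₂ = I₁ cos²(68° − 38°) = 0.5 I₀ · cos²(30°) = 0.375 I₀.
Target fraction: 5530 / 2.67e4 lux = 0.2071 of I₀.
Need I₃/I₀ = 0.2071, so cos²(θ − 68°) = 0.2071 / 0.375 = 0.5523.
θ − 68° = arccos(√0.5523) = 42.0°, giving θ ≈ 68 + 42.0 = 110.0°.

θ ≈ 110°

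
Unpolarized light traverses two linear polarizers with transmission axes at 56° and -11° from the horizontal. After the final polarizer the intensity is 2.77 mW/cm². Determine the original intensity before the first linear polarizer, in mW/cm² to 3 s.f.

I₀ ≈ 36.3 mW/cm²

Unpolarized light through the first polarizer → I₁ = ½ I₀, now polarized at 56°.
I₂ = I₁ cos²(-11° − 56°) = 0.5 I₀ · cos²(67°) = 0.07634 I₀.
So 2.77 mW/cm² = 0.07634 I₀, giving I₀ = 2.77/0.07634 = 36.29 mW/cm².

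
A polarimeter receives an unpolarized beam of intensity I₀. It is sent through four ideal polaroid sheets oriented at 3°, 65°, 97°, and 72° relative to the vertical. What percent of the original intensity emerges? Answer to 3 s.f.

≈ 6.51%

Unpolarized light through the first polarizer → I₁ = ½ I₀, now polarized at 3°.
I₂ = I₁ cos²(65° − 3°) = 0.5 I₀ · cos²(62°) = 0.1102 I₀.
I₃ = I₂ cos²(97° − 65°) = 0.1102 I₀ · cos²(32°) = 0.07926 I₀.
I₄ = I₃ cos²(72° − 97°) = 0.07926 I₀ · cos²(25°) = 0.0651 I₀.
That is 6.51% of the incident intensity.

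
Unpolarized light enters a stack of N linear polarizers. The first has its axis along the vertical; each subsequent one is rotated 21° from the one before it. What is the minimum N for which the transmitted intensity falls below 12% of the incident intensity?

N = 12

First polarizer halves the unpolarized light: factor 1/2.
Each further stage multiplies by cos²(21°) = 0.8716.
After N polarizers: T = 0.5·0.8716^(N−1). Require T < 0.12 ⇒ N−1 > ln(0.12/0.5)/ln(0.8716) = 10.38, so N−1 ≥ 11 and N = 12.
Check: N=12 gives T = 0.1102 < 0.12; N=11 gives T = 0.1265.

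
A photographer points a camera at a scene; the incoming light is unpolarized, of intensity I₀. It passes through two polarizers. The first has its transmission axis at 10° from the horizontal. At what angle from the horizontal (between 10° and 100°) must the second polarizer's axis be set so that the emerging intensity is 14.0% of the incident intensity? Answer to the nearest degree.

Unpolarized light through the first polarizer → I₁ = ½ I₀, now polarized at 10°.
Need I₂/I₀ = 0.14, so cos²(θ − 10°) = 0.14 / 0.5 = 0.28.
θ − 10° = arccos(√0.28) = 58.1°, giving θ ≈ 10 + 58.1 = 68.1°.

θ ≈ 68°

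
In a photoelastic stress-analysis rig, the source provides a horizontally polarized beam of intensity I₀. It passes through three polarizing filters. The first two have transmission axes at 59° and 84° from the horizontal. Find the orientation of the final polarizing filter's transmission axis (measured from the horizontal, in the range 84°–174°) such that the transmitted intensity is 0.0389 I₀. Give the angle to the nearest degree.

θ ≈ 149°

By Malus's law, I₁ = I₀ cos²(59° − 0°) = I₀ cos²(59°) = 0.2653 I₀.
I₂ = I₁ cos²(84° − 59°) = 0.2653 I₀ · cos²(25°) = 0.2179 I₀.
Need I₃/I₀ = 0.0389, so cos²(θ − 84°) = 0.0389 / 0.2179 = 0.1785.
θ − 84° = arccos(√0.1785) = 65.0°, giving θ ≈ 84 + 65.0 = 149.0°.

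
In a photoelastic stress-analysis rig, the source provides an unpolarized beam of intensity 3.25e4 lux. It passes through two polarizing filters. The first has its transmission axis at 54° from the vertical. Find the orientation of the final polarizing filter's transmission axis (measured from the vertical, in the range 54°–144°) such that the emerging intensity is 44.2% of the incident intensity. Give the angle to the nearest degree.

θ ≈ 74°

Unpolarized light through the first polarizer → I₁ = ½ I₀, now polarized at 54°.
Need I₂/I₀ = 0.442, so cos²(θ − 54°) = 0.442 / 0.5 = 0.884.
θ − 54° = arccos(√0.884) = 19.9°, giving θ ≈ 54 + 19.9 = 73.9°.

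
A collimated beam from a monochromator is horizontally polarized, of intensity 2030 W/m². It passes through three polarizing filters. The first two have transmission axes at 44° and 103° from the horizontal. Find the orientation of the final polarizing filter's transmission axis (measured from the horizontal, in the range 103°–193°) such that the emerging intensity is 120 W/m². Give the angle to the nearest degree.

By Malus's law, I₁ = I₀ cos²(44° − 0°) = I₀ cos²(44°) = 0.5174 I₀.
I₂ = I₁ cos²(103° − 44°) = 0.5174 I₀ · cos²(59°) = 0.1373 I₀.
Target fraction: 120 / 2030 W/m² = 0.05911 of I₀.
Need I₃/I₀ = 0.05911, so cos²(θ − 103°) = 0.05911 / 0.1373 = 0.4307.
θ − 103° = arccos(√0.4307) = 49.0°, giving θ ≈ 103 + 49.0 = 152.0°.

θ ≈ 152°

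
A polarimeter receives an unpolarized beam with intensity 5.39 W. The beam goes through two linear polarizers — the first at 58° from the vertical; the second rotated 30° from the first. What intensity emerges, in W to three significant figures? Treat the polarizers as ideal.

Unpolarized light through the first polarizer → I₁ = 5.39 W/2 = 2.695 W, polarized at 58°.
I₂ = I₁ · cos²(30°) = 2.695 · 0.75 = 2.021 W.

I ≈ 2.02 W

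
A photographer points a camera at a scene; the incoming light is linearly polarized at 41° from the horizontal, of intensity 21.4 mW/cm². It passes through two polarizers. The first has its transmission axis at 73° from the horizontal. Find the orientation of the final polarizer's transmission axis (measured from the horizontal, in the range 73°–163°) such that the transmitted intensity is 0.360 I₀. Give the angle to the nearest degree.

By Malus's law, I₁ = I₀ cos²(73° − 41°) = I₀ cos²(32°) = 0.7192 I₀.
Need I₂/I₀ = 0.36, so cos²(θ − 73°) = 0.36 / 0.7192 = 0.5006.
θ − 73° = arccos(√0.5006) = 45.0°, giving θ ≈ 73 + 45.0 = 118.0°.

θ ≈ 118°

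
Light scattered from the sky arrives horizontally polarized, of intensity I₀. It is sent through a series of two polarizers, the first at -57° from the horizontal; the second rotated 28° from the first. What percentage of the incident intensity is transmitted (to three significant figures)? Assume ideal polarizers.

By Malus's law, I₁ = I₀ cos²(-57° − 0°) = I₀ cos²(57°) = 0.2966 I₀.
I₂ = I₁ cos²(28°) = 0.2966 · 0.7796 I₀ = 0.2313 I₀.
That is 23.13% of the incident intensity.

≈ 23.1%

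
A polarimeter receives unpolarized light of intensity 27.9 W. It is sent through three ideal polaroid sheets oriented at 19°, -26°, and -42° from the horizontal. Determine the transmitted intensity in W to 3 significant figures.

Unpolarized light through the first polarizer → I₁ = 27.9 W/2 = 13.95 W, polarized at 19°.
I₂ = I₁ · cos²(45°) = 13.95 · 0.5 = 6.975 W.
I₃ = I₂ · cos²(16°) = 6.975 · 0.924 = 6.445 W.

I ≈ 6.45 W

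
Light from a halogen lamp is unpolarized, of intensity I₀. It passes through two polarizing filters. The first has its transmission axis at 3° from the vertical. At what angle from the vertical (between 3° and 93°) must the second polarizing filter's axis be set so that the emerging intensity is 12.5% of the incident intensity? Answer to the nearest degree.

θ ≈ 63°

Unpolarized light through the first polarizer → I₁ = ½ I₀, now polarized at 3°.
Need I₂/I₀ = 0.125, so cos²(θ − 3°) = 0.125 / 0.5 = 0.25.
θ − 3° = arccos(√0.25) = 60.0°, giving θ ≈ 3 + 60.0 = 63.0°.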